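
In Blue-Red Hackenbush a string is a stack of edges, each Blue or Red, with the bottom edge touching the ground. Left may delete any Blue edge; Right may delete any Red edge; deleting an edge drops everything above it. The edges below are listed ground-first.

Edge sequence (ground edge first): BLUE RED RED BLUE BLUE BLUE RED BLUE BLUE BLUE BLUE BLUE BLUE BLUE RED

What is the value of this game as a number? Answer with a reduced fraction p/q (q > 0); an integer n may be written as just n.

v_1 [B]  L=[0]  R=[]  so 1
v_2 [BR]  L=[0]  R=[1]  so 1/2
v_3 [BRR]  L=[0]  R=[1/2; 1]  so 1/4
v_4 [BRRB]  L=[0; 1/4]  R=[1/2; 1]  so 3/8
v_5 [BRRBB]  L=[0; 1/4; 3/8]  R=[1/2; 1]  so 7/16
v_6 [BRRBBB]  L=[0; 1/4; 3/8; 7/16]  R=[1/2; 1]  so 15/32
v_7 [BRRBBBR]  L=[0; 1/4; 3/8; 7/16]  R=[15/32; 1/2; 1]  so 29/64
v_8 [BRRBBBRB]  L=[0; 1/4; 3/8; 7/16; 29/64]  R=[15/32; 1/2; 1]  so 59/128
v_9 [BRRBBBRBB]  L=[0; 1/4; 3/8; 7/16; 29/64; 59/128]  R=[15/32; 1/2; 1]  so 119/256
v_10 [BRRBBBRBBB]  L=[0; 1/4; 3/8; 7/16; 29/64; 59/128; 119/256]  R=[15/32; 1/2; 1]  so 239/512
v_11 [BRRBBBRBBBB]  L=[0; 1/4; 3/8; 7/16; 29/64; 59/128; 119/256; 239/512]  R=[15/32; 1/2; 1]  so 479/1024
v_12 [BRRBBBRBBBBB]  L=[0; 1/4; 3/8; 7/16; 29/64; 59/128; 119/256; 239/512; 479/1024]  R=[15/32; 1/2; 1]  so 959/2048
v_13 [BRRBBBRBBBBBB]  L=[0; 1/4; 3/8; 7/16; 29/64; 59/128; 119/256; 239/512; 479/1024; 959/2048]  R=[15/32; 1/2; 1]  so 1919/4096
v_14 [BRRBBBRBBBBBBB]  L=[0; 1/4; 3/8; 7/16; 29/64; 59/128; 119/256; 239/512; 479/1024; 959/2048; 1919/4096]  R=[15/32; 1/2; 1]  so 3839/8192
v_15 [BRRBBBRBBBBBBBR]  L=[0; 1/4; 3/8; 7/16; 29/64; 59/128; 119/256; 239/512; 479/1024; 959/2048; 1919/4096]  R=[3839/8192; 15/32; 1/2; 1]  so 7677/16384

7677/16384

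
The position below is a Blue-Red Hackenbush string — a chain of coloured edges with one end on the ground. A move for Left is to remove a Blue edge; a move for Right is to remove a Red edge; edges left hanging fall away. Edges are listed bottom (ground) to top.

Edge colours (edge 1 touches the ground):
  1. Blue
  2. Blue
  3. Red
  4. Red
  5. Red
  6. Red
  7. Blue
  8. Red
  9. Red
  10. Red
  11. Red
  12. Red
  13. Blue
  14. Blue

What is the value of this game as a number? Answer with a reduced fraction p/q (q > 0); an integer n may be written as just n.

Build value(s[:k]) for k = 1..14, string s = Blue Blue Red Red Red Red Blue Red Red Red Red Red Blue Blue.
1 of 14 · B · max L 0 · min R +∞ -> 1
2 of 14 · BB · max L 1 · min R +∞ -> 2
3 of 14 · BBR · max L 1 · min R 2 -> 3/2
4 of 14 · BBRR · max L 1 · min R 3/2 -> 5/4
5 of 14 · BBRRR · max L 1 · min R 5/4 -> 9/8
6 of 14 · BBRRRR · max L 1 · min R 9/8 -> 17/16
7 of 14 · BBRRRRB · max L 17/16 · min R 9/8 -> 35/32
8 of 14 · BBRRRRBR · max L 17/16 · min R 35/32 -> 69/64
9 of 14 · BBRRRRBRR · max L 17/16 · min R 69/64 -> 137/128
10 of 14 · BBRRRRBRRR · max L 17/16 · min R 137/128 -> 273/256
11 of 14 · BBRRRRBRRRR · max L 17/16 · min R 273/256 -> 545/512
12 of 14 · BBRRRRBRRRRR · max L 17/16 · min R 545/512 -> 1089/1024
13 of 14 · BBRRRRBRRRRRB · max L 1089/1024 · min R 545/512 -> 2179/2048
14 of 14 · BBRRRRBRRRRRBB · max L 2179/2048 · min R 545/512 -> 4359/4096

4359/4096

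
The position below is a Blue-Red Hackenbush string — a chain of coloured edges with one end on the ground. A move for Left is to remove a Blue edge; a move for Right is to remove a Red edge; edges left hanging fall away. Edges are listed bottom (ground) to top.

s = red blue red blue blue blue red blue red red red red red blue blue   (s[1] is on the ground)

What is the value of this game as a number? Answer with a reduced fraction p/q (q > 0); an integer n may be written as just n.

Prefix values for red blue red blue blue blue red blue red red red red red blue blue via {L|R} + simplicity:
value_1 [r]  L=[(no moves)]  R=[0]  ⇒ -1
value_2 [rb]  L=[-1]  R=[0]  ⇒ -1/2
value_3 [rbr]  L=[-1]  R=[-1/2, 0]  ⇒ -3/4
value_4 [rbrb]  L=[-1, -3/4]  R=[-1/2, 0]  ⇒ -5/8
value_5 [rbrbb]  L=[-1, -3/4, -5/8]  R=[-1/2, 0]  ⇒ -9/16
value_6 [rbrbbb]  L=[-1, -3/4, -5/8, -9/16]  R=[-1/2, 0]  ⇒ -17/32
value_7 [rbrbbbr]  L=[-1, -3/4, -5/8, -9/16]  R=[-17/32, -1/2, 0]  ⇒ -35/64
value_8 [rbrbbbrb]  L=[-1, -3/4, -5/8, -9/16, -35/64]  R=[-17/32, -1/2, 0]  ⇒ -69/128
value_9 [rbrbbbrbr]  L=[-1, -3/4, -5/8, -9/16, -35/64]  R=[-69/128, -17/32, -1/2, 0]  ⇒ -139/256
value_10 [rbrbbbrbrr]  L=[-1, -3/4, -5/8, -9/16, -35/64]  R=[-139/256, -69/128, -17/32, -1/2, 0]  ⇒ -279/512
value_11 [rbrbbbrbrrr]  L=[-1, -3/4, -5/8, -9/16, -35/64]  R=[-279/512, -139/256, -69/128, -17/32, -1/2, 0]  ⇒ -559/1024
value_12 [rbrbbbrbrrrr]  L=[-1, -3/4, -5/8, -9/16, -35/64]  R=[-559/1024, -279/512, -139/256, -69/128, -17/32, -1/2, 0]  ⇒ -1119/2048
value_13 [rbrbbbrbrrrrr]  L=[-1, -3/4, -5/8, -9/16, -35/64]  R=[-1119/2048, -559/1024, -279/512, -139/256, -69/128, -17/32, -1/2, 0]  ⇒ -2239/4096
value_14 [rbrbbbrbrrrrrb]  L=[-1, -3/4, -5/8, -9/16, -35/64, -2239/4096]  R=[-1119/2048, -559/1024, -279/512, -139/256, -69/128, -17/32, -1/2, 0]  ⇒ -4477/8192
value_15 [rbrbbbrbrrrrrbb]  L=[-1, -3/4, -5/8, -9/16, -35/64, -2239/4096, -4477/8192]  R=[-1119/2048, -559/1024, -279/512, -139/256, -69/128, -17/32, -1/2, 0]  ⇒ -8953/16384

-8953/16384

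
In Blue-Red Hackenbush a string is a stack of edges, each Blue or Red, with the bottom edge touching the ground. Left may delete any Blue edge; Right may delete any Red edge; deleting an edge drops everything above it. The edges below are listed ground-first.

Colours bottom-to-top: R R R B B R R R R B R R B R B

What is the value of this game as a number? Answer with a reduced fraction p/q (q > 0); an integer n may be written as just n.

Recurse on prefixes of the 15-edge string R R R B B R R R R B R R B R B:
edge 1 of 15 (R): { none | 0 } → -1
edge 2 of 15 (R): { none | -1, 0 } → -2
edge 3 of 15 (R): { none | -2, -1, 0 } → -3
edge 4 of 15 (B): { -3 | -2, -1, 0 } → -5/2
edge 5 of 15 (B): { -3, -5/2 | -2, -1, 0 } → -9/4
edge 6 of 15 (R): { -3, -5/2 | -9/4, -2, -1, 0 } → -19/8
edge 7 of 15 (R): { -3, -5/2 | -19/8, -9/4, -2, -1, 0 } → -39/16
edge 8 of 15 (R): { -3, -5/2 | -39/16, -19/8, -9/4, -2, -1, 0 } → -79/32
edge 9 of 15 (R): { -3, -5/2 | -79/32, -39/16, -19/8, -9/4, -2, -1, 0 } → -159/64
edge 10 of 15 (B): { -3, -5/2, -159/64 | -79/32, -39/16, -19/8, -9/4, -2, -1, 0 } → -317/128
edge 11 of 15 (R): { -3, -5/2, -159/64 | -317/128, -79/32, -39/16, -19/8, -9/4, -2, -1, 0 } → -635/256
edge 12 of 15 (R): { -3, -5/2, -159/64 | -635/256, -317/128, -79/32, -39/16, -19/8, -9/4, -2, -1, 0 } → -1271/512
edge 13 of 15 (B): { -3, -5/2, -159/64, -1271/512 | -635/256, -317/128, -79/32, -39/16, -19/8, -9/4, -2, -1, 0 } → -2541/1024
edge 14 of 15 (R): { -3, -5/2, -159/64, -1271/512 | -2541/1024, -635/256, -317/128, -79/32, -39/16, -19/8, -9/4, -2, -1, 0 } → -5083/2048
edge 15 of 15 (B): { -3, -5/2, -159/64, -1271/512, -5083/2048 | -2541/1024, -635/256, -317/128, -79/32, -39/16, -19/8, -9/4, -2, -1, 0 } → -10165/4096

-10165/4096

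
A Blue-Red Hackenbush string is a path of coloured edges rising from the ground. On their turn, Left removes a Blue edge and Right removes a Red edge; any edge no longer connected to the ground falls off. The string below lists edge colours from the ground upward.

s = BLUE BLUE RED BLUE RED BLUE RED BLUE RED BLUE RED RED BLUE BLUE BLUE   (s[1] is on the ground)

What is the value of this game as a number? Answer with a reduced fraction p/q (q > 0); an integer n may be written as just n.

g(B) = { 0 | ∅ } → 1
g(BB) = { 0,1 | ∅ } → 2
g(BBR) = { 0,1 | 2 } → 3/2
g(BBRB) = { 0,1,3/2 | 2 } → 7/4
g(BBRBR) = { 0,1,3/2 | 7/4,2 } → 13/8
g(BBRBRB) = { 0,1,3/2,13/8 | 7/4,2 } → 27/16
g(BBRBRBR) = { 0,1,3/2,13/8 | 27/16,7/4,2 } → 53/32
g(BBRBRBRB) = { 0,1,3/2,13/8,53/32 | 27/16,7/4,2 } → 107/64
g(BBRBRBRBR) = { 0,1,3/2,13/8,53/32 | 107/64,27/16,7/4,2 } → 213/128
g(BBRBRBRBRB) = { 0,1,3/2,13/8,53/32,213/128 | 107/64,27/16,7/4,2 } → 427/256
g(BBRBRBRBRBR) = { 0,1,3/2,13/8,53/32,213/128 | 427/256,107/64,27/16,7/4,2 } → 853/512
g(BBRBRBRBRBRR) = { 0,1,3/2,13/8,53/32,213/128 | 853/512,427/256,107/64,27/16,7/4,2 } → 1705/1024
g(BBRBRBRBRBRRB) = { 0,1,3/2,13/8,53/32,213/128,1705/1024 | 853/512,427/256,107/64,27/16,7/4,2 } → 3411/2048
g(BBRBRBRBRBRRBB) = { 0,1,3/2,13/8,53/32,213/128,1705/1024,3411/2048 | 853/512,427/256,107/64,27/16,7/4,2 } → 6823/4096
g(BBRBRBRBRBRRBBB) = { 0,1,3/2,13/8,53/32,213/128,1705/1024,3411/2048,6823/4096 | 853/512,427/256,107/64,27/16,7/4,2 } → 13647/8192

13647/8192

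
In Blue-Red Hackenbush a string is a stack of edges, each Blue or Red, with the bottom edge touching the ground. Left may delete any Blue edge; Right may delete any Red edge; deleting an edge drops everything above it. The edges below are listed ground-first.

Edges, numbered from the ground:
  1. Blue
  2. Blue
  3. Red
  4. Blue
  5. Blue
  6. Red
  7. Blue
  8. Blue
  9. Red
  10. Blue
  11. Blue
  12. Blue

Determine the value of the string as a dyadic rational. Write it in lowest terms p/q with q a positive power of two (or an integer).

Recurse on prefixes of the 12-edge string Blue Blue Red Blue Blue Red Blue Blue Red Blue Blue Blue:
1 of 12 · B · max L 0 · min R +∞ so 1
2 of 12 · BB · max L 1 · min R +∞ so 2
3 of 12 · BBR · max L 1 · min R 2 so 3/2
4 of 12 · BBRB · max L 3/2 · min R 2 so 7/4
5 of 12 · BBRBB · max L 7/4 · min R 2 so 15/8
6 of 12 · BBRBBR · max L 7/4 · min R 15/8 so 29/16
7 of 12 · BBRBBRB · max L 29/16 · min R 15/8 so 59/32
8 of 12 · BBRBBRBB · max L 59/32 · min R 15/8 so 119/64
9 of 12 · BBRBBRBBR · max L 59/32 · min R 119/64 so 237/128
10 of 12 · BBRBBRBBRB · max L 237/128 · min R 119/64 so 475/256
11 of 12 · BBRBBRBBRBB · max L 475/256 · min R 119/64 so 951/512
12 of 12 · BBRBBRBBRBBB · max L 951/512 · min R 119/64 so 1903/1024

1903/1024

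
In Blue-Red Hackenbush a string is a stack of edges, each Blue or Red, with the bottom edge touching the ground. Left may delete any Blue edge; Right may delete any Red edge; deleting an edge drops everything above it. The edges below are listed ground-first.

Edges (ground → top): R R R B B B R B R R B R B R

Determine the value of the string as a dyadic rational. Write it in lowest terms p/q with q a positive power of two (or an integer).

Prefix values for R R R B B B R B R R B R B R via {L|R} + simplicity:
v(R) = { ∅ | 0 } -> -1
v(RR) = { ∅ | -1,0 } -> -2
v(RRR) = { ∅ | -2,-1,0 } -> -3
v(RRRB) = { -3 | -2,-1,0 } -> -5/2
v(RRRBB) = { -3,-5/2 | -2,-1,0 } -> -9/4
v(RRRBBB) = { -3,-5/2,-9/4 | -2,-1,0 } -> -17/8
v(RRRBBBR) = { -3,-5/2,-9/4 | -17/8,-2,-1,0 } -> -35/16
v(RRRBBBRB) = { -3,-5/2,-9/4,-35/16 | -17/8,-2,-1,0 } -> -69/32
v(RRRBBBRBR) = { -3,-5/2,-9/4,-35/16 | -69/32,-17/8,-2,-1,0 } -> -139/64
v(RRRBBBRBRR) = { -3,-5/2,-9/4,-35/16 | -139/64,-69/32,-17/8,-2,-1,0 } -> -279/128
v(RRRBBBRBRRB) = { -3,-5/2,-9/4,-35/16,-279/128 | -139/64,-69/32,-17/8,-2,-1,0 } -> -557/256
v(RRRBBBRBRRBR) = { -3,-5/2,-9/4,-35/16,-279/128 | -557/256,-139/64,-69/32,-17/8,-2,-1,0 } -> -1115/512
v(RRRBBBRBRRBRB) = { -3,-5/2,-9/4,-35/16,-279/128,-1115/512 | -557/256,-139/64,-69/32,-17/8,-2,-1,0 } -> -2229/1024
v(RRRBBBRBRRBRBR) = { -3,-5/2,-9/4,-35/16,-279/128,-1115/512 | -2229/1024,-557/256,-139/64,-69/32,-17/8,-2,-1,0 } -> -4459/2048

-4459/2048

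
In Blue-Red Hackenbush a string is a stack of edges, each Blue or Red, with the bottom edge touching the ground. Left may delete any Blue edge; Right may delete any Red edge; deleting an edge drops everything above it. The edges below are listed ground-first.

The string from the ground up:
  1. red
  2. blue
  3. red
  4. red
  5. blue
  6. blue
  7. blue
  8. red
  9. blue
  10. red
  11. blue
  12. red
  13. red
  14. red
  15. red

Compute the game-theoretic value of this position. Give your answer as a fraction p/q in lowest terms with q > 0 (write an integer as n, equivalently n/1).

-12639/16384

edge 1 of 15 (red): {  | 0 } so -1
edge 2 of 15 (blue): { -1 | 0 } so -1/2
edge 3 of 15 (red): { -1 | -1/2 0 } so -3/4
edge 4 of 15 (red): { -1 | -3/4 -1/2 0 } so -7/8
edge 5 of 15 (blue): { -1 -7/8 | -3/4 -1/2 0 } so -13/16
edge 6 of 15 (blue): { -1 -7/8 -13/16 | -3/4 -1/2 0 } so -25/32
edge 7 of 15 (blue): { -1 -7/8 -13/16 -25/32 | -3/4 -1/2 0 } so -49/64
edge 8 of 15 (red): { -1 -7/8 -13/16 -25/32 | -49/64 -3/4 -1/2 0 } so -99/128
edge 9 of 15 (blue): { -1 -7/8 -13/16 -25/32 -99/128 | -49/64 -3/4 -1/2 0 } so -197/256
edge 10 of 15 (red): { -1 -7/8 -13/16 -25/32 -99/128 | -197/256 -49/64 -3/4 -1/2 0 } so -395/512
edge 11 of 15 (blue): { -1 -7/8 -13/16 -25/32 -99/128 -395/512 | -197/256 -49/64 -3/4 -1/2 0 } so -789/1024
edge 12 of 15 (red): { -1 -7/8 -13/16 -25/32 -99/128 -395/512 | -789/1024 -197/256 -49/64 -3/4 -1/2 0 } so -1579/2048
edge 13 of 15 (red): { -1 -7/8 -13/16 -25/32 -99/128 -395/512 | -1579/2048 -789/1024 -197/256 -49/64 -3/4 -1/2 0 } so -3159/4096
edge 14 of 15 (red): { -1 -7/8 -13/16 -25/32 -99/128 -395/512 | -3159/4096 -1579/2048 -789/1024 -197/256 -49/64 -3/4 -1/2 0 } so -6319/8192
edge 15 of 15 (red): { -1 -7/8 -13/16 -25/32 -99/128 -395/512 | -6319/8192 -3159/4096 -1579/2048 -789/1024 -197/256 -49/64 -3/4 -1/2 0 } so -12639/16384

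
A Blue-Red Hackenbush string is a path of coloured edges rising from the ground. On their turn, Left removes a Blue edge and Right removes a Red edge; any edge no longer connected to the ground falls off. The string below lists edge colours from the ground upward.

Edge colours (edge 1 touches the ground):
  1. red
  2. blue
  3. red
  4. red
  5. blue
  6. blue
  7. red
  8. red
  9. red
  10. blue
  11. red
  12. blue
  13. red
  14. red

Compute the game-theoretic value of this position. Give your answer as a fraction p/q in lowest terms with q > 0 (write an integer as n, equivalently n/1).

Recurse on prefixes of the 14-edge string red blue red red blue blue red red red blue red blue red red:
edge 1 of 14 (red): { ∅ | 0 } — -1
edge 2 of 14 (blue): { -1 | 0 } — -1/2
edge 3 of 14 (red): { -1 | -1/2, 0 } — -3/4
edge 4 of 14 (red): { -1 | -3/4, -1/2, 0 } — -7/8
edge 5 of 14 (blue): { -1, -7/8 | -3/4, -1/2, 0 } — -13/16
edge 6 of 14 (blue): { -1, -7/8, -13/16 | -3/4, -1/2, 0 } — -25/32
edge 7 of 14 (red): { -1, -7/8, -13/16 | -25/32, -3/4, -1/2, 0 } — -51/64
edge 8 of 14 (red): { -1, -7/8, -13/16 | -51/64, -25/32, -3/4, -1/2, 0 } — -103/128
edge 9 of 14 (red): { -1, -7/8, -13/16 | -103/128, -51/64, -25/32, -3/4, -1/2, 0 } — -207/256
edge 10 of 14 (blue): { -1, -7/8, -13/16, -207/256 | -103/128, -51/64, -25/32, -3/4, -1/2, 0 } — -413/512
edge 11 of 14 (red): { -1, -7/8, -13/16, -207/256 | -413/512, -103/128, -51/64, -25/32, -3/4, -1/2, 0 } — -827/1024
edge 12 of 14 (blue): { -1, -7/8, -13/16, -207/256, -827/1024 | -413/512, -103/128, -51/64, -25/32, -3/4, -1/2, 0 } — -1653/2048
edge 13 of 14 (red): { -1, -7/8, -13/16, -207/256, -827/1024 | -1653/2048, -413/512, -103/128, -51/64, -25/32, -3/4, -1/2, 0 } — -3307/4096
edge 14 of 14 (red): { -1, -7/8, -13/16, -207/256, -827/1024 | -3307/4096, -1653/2048, -413/512, -103/128, -51/64, -25/32, -3/4, -1/2, 0 } — -6615/8192

-6615/8192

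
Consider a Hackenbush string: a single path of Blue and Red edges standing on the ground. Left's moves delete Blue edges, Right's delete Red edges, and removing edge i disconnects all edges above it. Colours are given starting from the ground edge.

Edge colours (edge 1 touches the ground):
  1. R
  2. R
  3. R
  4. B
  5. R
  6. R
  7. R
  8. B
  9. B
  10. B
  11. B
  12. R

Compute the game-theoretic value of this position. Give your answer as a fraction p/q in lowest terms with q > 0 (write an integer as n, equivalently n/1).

Recurse on prefixes of the 12-edge string R R R B R R R B B B B R:
v(R) = {  | 0 } ⇒ -1
v(RR) = {  | -1; 0 } ⇒ -2
v(RRR) = {  | -2; -1; 0 } ⇒ -3
v(RRRB) = { -3 | -2; -1; 0 } ⇒ -5/2
v(RRRBR) = { -3 | -5/2; -2; -1; 0 } ⇒ -11/4
v(RRRBRR) = { -3 | -11/4; -5/2; -2; -1; 0 } ⇒ -23/8
v(RRRBRRR) = { -3 | -23/8; -11/4; -5/2; -2; -1; 0 } ⇒ -47/16
v(RRRBRRRB) = { -3; -47/16 | -23/8; -11/4; -5/2; -2; -1; 0 } ⇒ -93/32
v(RRRBRRRBB) = { -3; -47/16; -93/32 | -23/8; -11/4; -5/2; -2; -1; 0 } ⇒ -185/64
v(RRRBRRRBBB) = { -3; -47/16; -93/32; -185/64 | -23/8; -11/4; -5/2; -2; -1; 0 } ⇒ -369/128
v(RRRBRRRBBBB) = { -3; -47/16; -93/32; -185/64; -369/128 | -23/8; -11/4; -5/2; -2; -1; 0 } ⇒ -737/256
v(RRRBRRRBBBBR) = { -3; -47/16; -93/32; -185/64; -369/128 | -737/256; -23/8; -11/4; -5/2; -2; -1; 0 } ⇒ -1475/512

-1475/512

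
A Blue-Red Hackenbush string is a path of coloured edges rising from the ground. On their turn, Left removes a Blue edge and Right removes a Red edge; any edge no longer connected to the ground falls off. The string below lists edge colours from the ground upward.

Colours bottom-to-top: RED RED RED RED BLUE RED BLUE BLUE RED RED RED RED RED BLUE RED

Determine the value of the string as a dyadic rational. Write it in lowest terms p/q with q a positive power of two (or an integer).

-7419/2048

R: Left { ∅ }, Right { 0 } -> simplest -1
RR: Left { ∅ }, Right { -1 0 } -> simplest -2
RRR: Left { ∅ }, Right { -2 -1 0 } -> simplest -3
RRRR: Left { ∅ }, Right { -3 -2 -1 0 } -> simplest -4
RRRRB: Left { -4 }, Right { -3 -2 -1 0 } -> simplest -7/2
RRRRBR: Left { -4 }, Right { -7/2 -3 -2 -1 0 } -> simplest -15/4
RRRRBRB: Left { -4 -15/4 }, Right { -7/2 -3 -2 -1 0 } -> simplest -29/8
RRRRBRBB: Left { -4 -15/4 -29/8 }, Right { -7/2 -3 -2 -1 0 } -> simplest -57/16
RRRRBRBBR: Left { -4 -15/4 -29/8 }, Right { -57/16 -7/2 -3 -2 -1 0 } -> simplest -115/32
RRRRBRBBRR: Left { -4 -15/4 -29/8 }, Right { -115/32 -57/16 -7/2 -3 -2 -1 0 } -> simplest -231/64
RRRRBRBBRRR: Left { -4 -15/4 -29/8 }, Right { -231/64 -115/32 -57/16 -7/2 -3 -2 -1 0 } -> simplest -463/128
RRRRBRBBRRRR: Left { -4 -15/4 -29/8 }, Right { -463/128 -231/64 -115/32 -57/16 -7/2 -3 -2 -1 0 } -> simplest -927/256
RRRRBRBBRRRRR: Left { -4 -15/4 -29/8 }, Right { -927/256 -463/128 -231/64 -115/32 -57/16 -7/2 -3 -2 -1 0 } -> simplest -1855/512
RRRRBRBBRRRRRB: Left { -4 -15/4 -29/8 -1855/512 }, Right { -927/256 -463/128 -231/64 -115/32 -57/16 -7/2 -3 -2 -1 0 } -> simplest -3709/1024
RRRRBRBBRRRRRBR: Left { -4 -15/4 -29/8 -1855/512 }, Right { -3709/1024 -927/256 -463/128 -231/64 -115/32 -57/16 -7/2 -3 -2 -1 0 } -> simplest -7419/2048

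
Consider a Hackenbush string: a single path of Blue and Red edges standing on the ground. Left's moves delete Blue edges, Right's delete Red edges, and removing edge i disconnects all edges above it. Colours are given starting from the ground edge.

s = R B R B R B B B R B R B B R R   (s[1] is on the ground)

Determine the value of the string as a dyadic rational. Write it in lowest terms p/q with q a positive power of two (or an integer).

value_1 [R]  L=[∅]  R=[0]  = -1
value_2 [RB]  L=[-1]  R=[0]  = -1/2
value_3 [RBR]  L=[-1]  R=[-1/2 0]  = -3/4
value_4 [RBRB]  L=[-1 -3/4]  R=[-1/2 0]  = -5/8
value_5 [RBRBR]  L=[-1 -3/4]  R=[-5/8 -1/2 0]  = -11/16
value_6 [RBRBRB]  L=[-1 -3/4 -11/16]  R=[-5/8 -1/2 0]  = -21/32
value_7 [RBRBRBB]  L=[-1 -3/4 -11/16 -21/32]  R=[-5/8 -1/2 0]  = -41/64
value_8 [RBRBRBBB]  L=[-1 -3/4 -11/16 -21/32 -41/64]  R=[-5/8 -1/2 0]  = -81/128
value_9 [RBRBRBBBR]  L=[-1 -3/4 -11/16 -21/32 -41/64]  R=[-81/128 -5/8 -1/2 0]  = -163/256
value_10 [RBRBRBBBRB]  L=[-1 -3/4 -11/16 -21/32 -41/64 -163/256]  R=[-81/128 -5/8 -1/2 0]  = -325/512
value_11 [RBRBRBBBRBR]  L=[-1 -3/4 -11/16 -21/32 -41/64 -163/256]  R=[-325/512 -81/128 -5/8 -1/2 0]  = -651/1024
value_12 [RBRBRBBBRBRB]  L=[-1 -3/4 -11/16 -21/32 -41/64 -163/256 -651/1024]  R=[-325/512 -81/128 -5/8 -1/2 0]  = -1301/2048
value_13 [RBRBRBBBRBRBB]  L=[-1 -3/4 -11/16 -21/32 -41/64 -163/256 -651/1024 -1301/2048]  R=[-325/512 -81/128 -5/8 -1/2 0]  = -2601/4096
value_14 [RBRBRBBBRBRBBR]  L=[-1 -3/4 -11/16 -21/32 -41/64 -163/256 -651/1024 -1301/2048]  R=[-2601/4096 -325/512 -81/128 -5/8 -1/2 0]  = -5203/8192
value_15 [RBRBRBBBRBRBBRR]  L=[-1 -3/4 -11/16 -21/32 -41/64 -163/256 -651/1024 -1301/2048]  R=[-5203/8192 -2601/4096 -325/512 -81/128 -5/8 -1/2 0]  = -10407/16384

-10407/16384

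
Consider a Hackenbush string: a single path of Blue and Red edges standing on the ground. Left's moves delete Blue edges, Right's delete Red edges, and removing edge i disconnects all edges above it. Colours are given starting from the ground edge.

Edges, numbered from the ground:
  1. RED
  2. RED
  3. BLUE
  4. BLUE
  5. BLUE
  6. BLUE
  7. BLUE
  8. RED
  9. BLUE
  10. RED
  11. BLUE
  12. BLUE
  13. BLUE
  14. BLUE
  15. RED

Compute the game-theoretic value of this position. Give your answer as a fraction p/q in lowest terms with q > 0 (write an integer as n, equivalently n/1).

Recurse on prefixes of the 15-edge string RED RED BLUE BLUE BLUE BLUE BLUE RED BLUE RED BLUE BLUE BLUE BLUE RED:
edge 1 of 15 (RED): { none | 0 } — -1
edge 2 of 15 (RED): { none | -1; 0 } — -2
edge 3 of 15 (BLUE): { -2 | -1; 0 } — -3/2
edge 4 of 15 (BLUE): { -2; -3/2 | -1; 0 } — -5/4
edge 5 of 15 (BLUE): { -2; -3/2; -5/4 | -1; 0 } — -9/8
edge 6 of 15 (BLUE): { -2; -3/2; -5/4; -9/8 | -1; 0 } — -17/16
edge 7 of 15 (BLUE): { -2; -3/2; -5/4; -9/8; -17/16 | -1; 0 } — -33/32
edge 8 of 15 (RED): { -2; -3/2; -5/4; -9/8; -17/16 | -33/32; -1; 0 } — -67/64
edge 9 of 15 (BLUE): { -2; -3/2; -5/4; -9/8; -17/16; -67/64 | -33/32; -1; 0 } — -133/128
edge 10 of 15 (RED): { -2; -3/2; -5/4; -9/8; -17/16; -67/64 | -133/128; -33/32; -1; 0 } — -267/256
edge 11 of 15 (BLUE): { -2; -3/2; -5/4; -9/8; -17/16; -67/64; -267/256 | -133/128; -33/32; -1; 0 } — -533/512
edge 12 of 15 (BLUE): { -2; -3/2; -5/4; -9/8; -17/16; -67/64; -267/256; -533/512 | -133/128; -33/32; -1; 0 } — -1065/1024
edge 13 of 15 (BLUE): { -2; -3/2; -5/4; -9/8; -17/16; -67/64; -267/256; -533/512; -1065/1024 | -133/128; -33/32; -1; 0 } — -2129/2048
edge 14 of 15 (BLUE): { -2; -3/2; -5/4; -9/8; -17/16; -67/64; -267/256; -533/512; -1065/1024; -2129/2048 | -133/128; -33/32; -1; 0 } — -4257/4096
edge 15 of 15 (RED): { -2; -3/2; -5/4; -9/8; -17/16; -67/64; -267/256; -533/512; -1065/1024; -2129/2048 | -4257/4096; -133/128; -33/32; -1; 0 } — -8515/8192

-8515/8192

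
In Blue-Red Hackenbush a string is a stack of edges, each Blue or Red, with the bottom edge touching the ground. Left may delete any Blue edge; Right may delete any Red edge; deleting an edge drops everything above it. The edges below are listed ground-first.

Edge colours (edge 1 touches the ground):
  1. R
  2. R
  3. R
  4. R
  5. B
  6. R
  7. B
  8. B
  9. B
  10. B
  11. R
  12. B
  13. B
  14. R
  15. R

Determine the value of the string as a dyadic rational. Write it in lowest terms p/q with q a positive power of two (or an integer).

Recurse on prefixes of the 15-edge string R R R R B R B B B B R B B R R:
R: Left { (no moves) }, Right { 0 } → simplest -1
RR: Left { (no moves) }, Right { -1; 0 } → simplest -2
RRR: Left { (no moves) }, Right { -2; -1; 0 } → simplest -3
RRRR: Left { (no moves) }, Right { -3; -2; -1; 0 } → simplest -4
RRRRB: Left { -4 }, Right { -3; -2; -1; 0 } → simplest -7/2
RRRRBR: Left { -4 }, Right { -7/2; -3; -2; -1; 0 } → simplest -15/4
RRRRBRB: Left { -4; -15/4 }, Right { -7/2; -3; -2; -1; 0 } → simplest -29/8
RRRRBRBB: Left { -4; -15/4; -29/8 }, Right { -7/2; -3; -2; -1; 0 } → simplest -57/16
RRRRBRBBB: Left { -4; -15/4; -29/8; -57/16 }, Right { -7/2; -3; -2; -1; 0 } → simplest -113/32
RRRRBRBBBB: Left { -4; -15/4; -29/8; -57/16; -113/32 }, Right { -7/2; -3; -2; -1; 0 } → simplest -225/64
RRRRBRBBBBR: Left { -4; -15/4; -29/8; -57/16; -113/32 }, Right { -225/64; -7/2; -3; -2; -1; 0 } → simplest -451/128
RRRRBRBBBBRB: Left { -4; -15/4; -29/8; -57/16; -113/32; -451/128 }, Right { -225/64; -7/2; -3; -2; -1; 0 } → simplest -901/256
RRRRBRBBBBRBB: Left { -4; -15/4; -29/8; -57/16; -113/32; -451/128; -901/256 }, Right { -225/64; -7/2; -3; -2; -1; 0 } → simplest -1801/512
RRRRBRBBBBRBBR: Left { -4; -15/4; -29/8; -57/16; -113/32; -451/128; -901/256 }, Right { -1801/512; -225/64; -7/2; -3; -2; -1; 0 } → simplest -3603/1024
RRRRBRBBBBRBBRR: Left { -4; -15/4; -29/8; -57/16; -113/32; -451/128; -901/256 }, Right { -3603/1024; -1801/512; -225/64; -7/2; -3; -2; -1; 0 } → simplest -7207/2048

-7207/2048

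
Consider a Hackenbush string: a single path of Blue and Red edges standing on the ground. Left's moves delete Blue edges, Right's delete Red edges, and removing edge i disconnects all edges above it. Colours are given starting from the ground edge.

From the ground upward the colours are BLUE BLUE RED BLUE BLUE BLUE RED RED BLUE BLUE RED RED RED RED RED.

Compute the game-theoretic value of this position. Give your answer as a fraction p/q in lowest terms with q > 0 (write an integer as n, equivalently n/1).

Prefix values for BLUE BLUE RED BLUE BLUE BLUE RED RED BLUE BLUE RED RED RED RED RED via {L|R} + simplicity:
edge 1 of 15 (BLUE): { 0 |  } = 1
edge 2 of 15 (BLUE): { 0, 1 |  } = 2
edge 3 of 15 (RED): { 0, 1 | 2 } = 3/2
edge 4 of 15 (BLUE): { 0, 1, 3/2 | 2 } = 7/4
edge 5 of 15 (BLUE): { 0, 1, 3/2, 7/4 | 2 } = 15/8
edge 6 of 15 (BLUE): { 0, 1, 3/2, 7/4, 15/8 | 2 } = 31/16
edge 7 of 15 (RED): { 0, 1, 3/2, 7/4, 15/8 | 31/16, 2 } = 61/32
edge 8 of 15 (RED): { 0, 1, 3/2, 7/4, 15/8 | 61/32, 31/16, 2 } = 121/64
edge 9 of 15 (BLUE): { 0, 1, 3/2, 7/4, 15/8, 121/64 | 61/32, 31/16, 2 } = 243/128
edge 10 of 15 (BLUE): { 0, 1, 3/2, 7/4, 15/8, 121/64, 243/128 | 61/32, 31/16, 2 } = 487/256
edge 11 of 15 (RED): { 0, 1, 3/2, 7/4, 15/8, 121/64, 243/128 | 487/256, 61/32, 31/16, 2 } = 973/512
edge 12 of 15 (RED): { 0, 1, 3/2, 7/4, 15/8, 121/64, 243/128 | 973/512, 487/256, 61/32, 31/16, 2 } = 1945/1024
edge 13 of 15 (RED): { 0, 1, 3/2, 7/4, 15/8, 121/64, 243/128 | 1945/1024, 973/512, 487/256, 61/32, 31/16, 2 } = 3889/2048
edge 14 of 15 (RED): { 0, 1, 3/2, 7/4, 15/8, 121/64, 243/128 | 3889/2048, 1945/1024, 973/512, 487/256, 61/32, 31/16, 2 } = 7777/4096
edge 15 of 15 (RED): { 0, 1, 3/2, 7/4, 15/8, 121/64, 243/128 | 7777/4096, 3889/2048, 1945/1024, 973/512, 487/256, 61/32, 31/16, 2 } = 15553/8192

15553/8192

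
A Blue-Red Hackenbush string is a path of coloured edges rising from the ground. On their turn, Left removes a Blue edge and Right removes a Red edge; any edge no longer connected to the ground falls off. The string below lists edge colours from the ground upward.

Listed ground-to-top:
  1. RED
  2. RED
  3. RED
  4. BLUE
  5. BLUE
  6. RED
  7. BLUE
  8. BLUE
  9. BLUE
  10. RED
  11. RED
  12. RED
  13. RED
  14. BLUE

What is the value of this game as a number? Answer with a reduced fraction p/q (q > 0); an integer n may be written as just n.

Build g(s[:k]) for k = 1..14, string s = RED RED RED BLUE BLUE RED BLUE BLUE BLUE RED RED RED RED BLUE.
R: Left { none }, Right { 0 } -> simplest -1
RR: Left { none }, Right { -1, 0 } -> simplest -2
RRR: Left { none }, Right { -2, -1, 0 } -> simplest -3
RRRB: Left { -3 }, Right { -2, -1, 0 } -> simplest -5/2
RRRBB: Left { -3, -5/2 }, Right { -2, -1, 0 } -> simplest -9/4
RRRBBR: Left { -3, -5/2 }, Right { -9/4, -2, -1, 0 } -> simplest -19/8
RRRBBRB: Left { -3, -5/2, -19/8 }, Right { -9/4, -2, -1, 0 } -> simplest -37/16
RRRBBRBB: Left { -3, -5/2, -19/8, -37/16 }, Right { -9/4, -2, -1, 0 } -> simplest -73/32
RRRBBRBBB: Left { -3, -5/2, -19/8, -37/16, -73/32 }, Right { -9/4, -2, -1, 0 } -> simplest -145/64
RRRBBRBBBR: Left { -3, -5/2, -19/8, -37/16, -73/32 }, Right { -145/64, -9/4, -2, -1, 0 } -> simplest -291/128
RRRBBRBBBRR: Left { -3, -5/2, -19/8, -37/16, -73/32 }, Right { -291/128, -145/64, -9/4, -2, -1, 0 } -> simplest -583/256
RRRBBRBBBRRR: Left { -3, -5/2, -19/8, -37/16, -73/32 }, Right { -583/256, -291/128, -145/64, -9/4, -2, -1, 0 } -> simplest -1167/512
RRRBBRBBBRRRR: Left { -3, -5/2, -19/8, -37/16, -73/32 }, Right { -1167/512, -583/256, -291/128, -145/64, -9/4, -2, -1, 0 } -> simplest -2335/1024
RRRBBRBBBRRRRB: Left { -3, -5/2, -19/8, -37/16, -73/32, -2335/1024 }, Right { -1167/512, -583/256, -291/128, -145/64, -9/4, -2, -1, 0 } -> simplest -4669/2048

-4669/2048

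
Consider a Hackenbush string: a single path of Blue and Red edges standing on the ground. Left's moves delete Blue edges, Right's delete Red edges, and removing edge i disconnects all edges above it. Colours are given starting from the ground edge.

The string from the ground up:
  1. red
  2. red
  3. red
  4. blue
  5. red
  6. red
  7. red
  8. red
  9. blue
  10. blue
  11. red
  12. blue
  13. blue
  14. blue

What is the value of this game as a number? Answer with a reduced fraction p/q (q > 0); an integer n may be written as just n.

-6033/2048

edge 1 of 14 (red): { none | 0 } so -1
edge 2 of 14 (red): { none | -1; 0 } so -2
edge 3 of 14 (red): { none | -2; -1; 0 } so -3
edge 4 of 14 (blue): { -3 | -2; -1; 0 } so -5/2
edge 5 of 14 (red): { -3 | -5/2; -2; -1; 0 } so -11/4
edge 6 of 14 (red): { -3 | -11/4; -5/2; -2; -1; 0 } so -23/8
edge 7 of 14 (red): { -3 | -23/8; -11/4; -5/2; -2; -1; 0 } so -47/16
edge 8 of 14 (red): { -3 | -47/16; -23/8; -11/4; -5/2; -2; -1; 0 } so -95/32
edge 9 of 14 (blue): { -3; -95/32 | -47/16; -23/8; -11/4; -5/2; -2; -1; 0 } so -189/64
edge 10 of 14 (blue): { -3; -95/32; -189/64 | -47/16; -23/8; -11/4; -5/2; -2; -1; 0 } so -377/128
edge 11 of 14 (red): { -3; -95/32; -189/64 | -377/128; -47/16; -23/8; -11/4; -5/2; -2; -1; 0 } so -755/256
edge 12 of 14 (blue): { -3; -95/32; -189/64; -755/256 | -377/128; -47/16; -23/8; -11/4; -5/2; -2; -1; 0 } so -1509/512
edge 13 of 14 (blue): { -3; -95/32; -189/64; -755/256; -1509/512 | -377/128; -47/16; -23/8; -11/4; -5/2; -2; -1; 0 } so -3017/1024
edge 14 of 14 (blue): { -3; -95/32; -189/64; -755/256; -1509/512; -3017/1024 | -377/128; -47/16; -23/8; -11/4; -5/2; -2; -1; 0 } so -6033/2048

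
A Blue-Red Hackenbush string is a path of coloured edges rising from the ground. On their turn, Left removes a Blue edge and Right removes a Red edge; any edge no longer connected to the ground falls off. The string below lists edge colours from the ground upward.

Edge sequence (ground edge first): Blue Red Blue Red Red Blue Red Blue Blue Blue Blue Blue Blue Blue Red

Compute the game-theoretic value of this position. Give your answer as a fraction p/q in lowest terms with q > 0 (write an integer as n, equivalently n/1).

Recurse on prefixes of the 15-edge string Blue Red Blue Red Red Blue Red Blue Blue Blue Blue Blue Blue Blue Red:
edge 1 of 15 (Blue): { 0 | ∅ } → 1
edge 2 of 15 (Red): { 0 | 1 } → 1/2
edge 3 of 15 (Blue): { 0; 1/2 | 1 } → 3/4
edge 4 of 15 (Red): { 0; 1/2 | 3/4; 1 } → 5/8
edge 5 of 15 (Red): { 0; 1/2 | 5/8; 3/4; 1 } → 9/16
edge 6 of 15 (Blue): { 0; 1/2; 9/16 | 5/8; 3/4; 1 } → 19/32
edge 7 of 15 (Red): { 0; 1/2; 9/16 | 19/32; 5/8; 3/4; 1 } → 37/64
edge 8 of 15 (Blue): { 0; 1/2; 9/16; 37/64 | 19/32; 5/8; 3/4; 1 } → 75/128
edge 9 of 15 (Blue): { 0; 1/2; 9/16; 37/64; 75/128 | 19/32; 5/8; 3/4; 1 } → 151/256
edge 10 of 15 (Blue): { 0; 1/2; 9/16; 37/64; 75/128; 151/256 | 19/32; 5/8; 3/4; 1 } → 303/512
edge 11 of 15 (Blue): { 0; 1/2; 9/16; 37/64; 75/128; 151/256; 303/512 | 19/32; 5/8; 3/4; 1 } → 607/1024
edge 12 of 15 (Blue): { 0; 1/2; 9/16; 37/64; 75/128; 151/256; 303/512; 607/1024 | 19/32; 5/8; 3/4; 1 } → 1215/2048
edge 13 of 15 (Blue): { 0; 1/2; 9/16; 37/64; 75/128; 151/256; 303/512; 607/1024; 1215/2048 | 19/32; 5/8; 3/4; 1 } → 2431/4096
edge 14 of 15 (Blue): { 0; 1/2; 9/16; 37/64; 75/128; 151/256; 303/512; 607/1024; 1215/2048; 2431/4096 | 19/32; 5/8; 3/4; 1 } → 4863/8192
edge 15 of 15 (Red): { 0; 1/2; 9/16; 37/64; 75/128; 151/256; 303/512; 607/1024; 1215/2048; 2431/4096 | 4863/8192; 19/32; 5/8; 3/4; 1 } → 9725/16384

9725/16384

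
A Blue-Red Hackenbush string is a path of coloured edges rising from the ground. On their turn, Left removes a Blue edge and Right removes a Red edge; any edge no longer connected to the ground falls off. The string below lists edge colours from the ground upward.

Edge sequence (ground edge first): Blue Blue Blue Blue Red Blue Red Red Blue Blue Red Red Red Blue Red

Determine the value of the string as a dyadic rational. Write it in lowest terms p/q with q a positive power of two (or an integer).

B: Left { 0 }, Right { none } so simplest 1
BB: Left { 0, 1 }, Right { none } so simplest 2
BBB: Left { 0, 1, 2 }, Right { none } so simplest 3
BBBB: Left { 0, 1, 2, 3 }, Right { none } so simplest 4
BBBBR: Left { 0, 1, 2, 3 }, Right { 4 } so simplest 7/2
BBBBRB: Left { 0, 1, 2, 3, 7/2 }, Right { 4 } so simplest 15/4
BBBBRBR: Left { 0, 1, 2, 3, 7/2 }, Right { 15/4, 4 } so simplest 29/8
BBBBRBRR: Left { 0, 1, 2, 3, 7/2 }, Right { 29/8, 15/4, 4 } so simplest 57/16
BBBBRBRRB: Left { 0, 1, 2, 3, 7/2, 57/16 }, Right { 29/8, 15/4, 4 } so simplest 115/32
BBBBRBRRBB: Left { 0, 1, 2, 3, 7/2, 57/16, 115/32 }, Right { 29/8, 15/4, 4 } so simplest 231/64
BBBBRBRRBBR: Left { 0, 1, 2, 3, 7/2, 57/16, 115/32 }, Right { 231/64, 29/8, 15/4, 4 } so simplest 461/128
BBBBRBRRBBRR: Left { 0, 1, 2, 3, 7/2, 57/16, 115/32 }, Right { 461/128, 231/64, 29/8, 15/4, 4 } so simplest 921/256
BBBBRBRRBBRRR: Left { 0, 1, 2, 3, 7/2, 57/16, 115/32 }, Right { 921/256, 461/128, 231/64, 29/8, 15/4, 4 } so simplest 1841/512
BBBBRBRRBBRRRB: Left { 0, 1, 2, 3, 7/2, 57/16, 115/32, 1841/512 }, Right { 921/256, 461/128, 231/64, 29/8, 15/4, 4 } so simplest 3683/1024
BBBBRBRRBBRRRBR: Left { 0, 1, 2, 3, 7/2, 57/16, 115/32, 1841/512 }, Right { 3683/1024, 921/256, 461/128, 231/64, 29/8, 15/4, 4 } so simplest 7365/2048

7365/2048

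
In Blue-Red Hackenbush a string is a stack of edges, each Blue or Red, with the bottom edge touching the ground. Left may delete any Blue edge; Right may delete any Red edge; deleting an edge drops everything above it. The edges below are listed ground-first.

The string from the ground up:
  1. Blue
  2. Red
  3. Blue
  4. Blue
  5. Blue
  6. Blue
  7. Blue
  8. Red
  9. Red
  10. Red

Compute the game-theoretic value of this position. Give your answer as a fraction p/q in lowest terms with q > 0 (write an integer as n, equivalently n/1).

497/512

Recurse on prefixes of the 10-edge string Blue Red Blue Blue Blue Blue Blue Red Red Red:
B: Left { 0 }, Right { — } -> simplest 1
BR: Left { 0 }, Right { 1 } -> simplest 1/2
BRB: Left { 0; 1/2 }, Right { 1 } -> simplest 3/4
BRBB: Left { 0; 1/2; 3/4 }, Right { 1 } -> simplest 7/8
BRBBB: Left { 0; 1/2; 3/4; 7/8 }, Right { 1 } -> simplest 15/16
BRBBBB: Left { 0; 1/2; 3/4; 7/8; 15/16 }, Right { 1 } -> simplest 31/32
BRBBBBB: Left { 0; 1/2; 3/4; 7/8; 15/16; 31/32 }, Right { 1 } -> simplest 63/64
BRBBBBBR: Left { 0; 1/2; 3/4; 7/8; 15/16; 31/32 }, Right { 63/64; 1 } -> simplest 125/128
BRBBBBBRR: Left { 0; 1/2; 3/4; 7/8; 15/16; 31/32 }, Right { 125/128; 63/64; 1 } -> simplest 249/256
BRBBBBBRRR: Left { 0; 1/2; 3/4; 7/8; 15/16; 31/32 }, Right { 249/256; 125/128; 63/64; 1 } -> simplest 497/512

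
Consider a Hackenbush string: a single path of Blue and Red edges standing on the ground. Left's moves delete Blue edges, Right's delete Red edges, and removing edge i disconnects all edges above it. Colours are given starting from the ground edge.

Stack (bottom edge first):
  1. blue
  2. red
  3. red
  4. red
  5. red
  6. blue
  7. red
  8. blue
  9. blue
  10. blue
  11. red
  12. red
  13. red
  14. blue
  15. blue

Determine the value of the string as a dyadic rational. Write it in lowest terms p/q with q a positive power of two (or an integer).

Build G(s[:k]) for k = 1..15, string s = blue red red red red blue red blue blue blue red red red blue blue.
G(b) = { 0 | · } so 1
G(br) = { 0 | 1 } so 1/2
G(brr) = { 0 | 1/2 1 } so 1/4
G(brrr) = { 0 | 1/4 1/2 1 } so 1/8
G(brrrr) = { 0 | 1/8 1/4 1/2 1 } so 1/16
G(brrrrb) = { 0 1/16 | 1/8 1/4 1/2 1 } so 3/32
G(brrrrbr) = { 0 1/16 | 3/32 1/8 1/4 1/2 1 } so 5/64
G(brrrrbrb) = { 0 1/16 5/64 | 3/32 1/8 1/4 1/2 1 } so 11/128
G(brrrrbrbb) = { 0 1/16 5/64 11/128 | 3/32 1/8 1/4 1/2 1 } so 23/256
G(brrrrbrbbb) = { 0 1/16 5/64 11/128 23/256 | 3/32 1/8 1/4 1/2 1 } so 47/512
G(brrrrbrbbbr) = { 0 1/16 5/64 11/128 23/256 | 47/512 3/32 1/8 1/4 1/2 1 } so 93/1024
G(brrrrbrbbbrr) = { 0 1/16 5/64 11/128 23/256 | 93/1024 47/512 3/32 1/8 1/4 1/2 1 } so 185/2048
G(brrrrbrbbbrrr) = { 0 1/16 5/64 11/128 23/256 | 185/2048 93/1024 47/512 3/32 1/8 1/4 1/2 1 } so 369/4096
G(brrrrbrbbbrrrb) = { 0 1/16 5/64 11/128 23/256 369/4096 | 185/2048 93/1024 47/512 3/32 1/8 1/4 1/2 1 } so 739/8192
G(brrrrbrbbbrrrbb) = { 0 1/16 5/64 11/128 23/256 369/4096 739/8192 | 185/2048 93/1024 47/512 3/32 1/8 1/4 1/2 1 } so 1479/16384

1479/16384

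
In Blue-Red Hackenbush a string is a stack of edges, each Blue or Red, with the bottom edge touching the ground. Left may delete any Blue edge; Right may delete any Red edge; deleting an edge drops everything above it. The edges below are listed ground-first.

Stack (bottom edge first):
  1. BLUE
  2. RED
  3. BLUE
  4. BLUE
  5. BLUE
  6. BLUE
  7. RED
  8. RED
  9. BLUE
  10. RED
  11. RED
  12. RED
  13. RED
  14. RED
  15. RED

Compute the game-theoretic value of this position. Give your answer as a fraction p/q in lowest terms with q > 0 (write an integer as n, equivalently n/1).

Prefix values for BLUE RED BLUE BLUE BLUE BLUE RED RED BLUE RED RED RED RED RED RED via {L|R} + simplicity:
step 1: add BLUE to get B; options L={ 0 } R={ · } ⇒ 1
step 2: add RED to get BR; options L={ 0 } R={ 1 } ⇒ 1/2
step 3: add BLUE to get BRB; options L={ 0 1/2 } R={ 1 } ⇒ 3/4
step 4: add BLUE to get BRBB; options L={ 0 1/2 3/4 } R={ 1 } ⇒ 7/8
step 5: add BLUE to get BRBBB; options L={ 0 1/2 3/4 7/8 } R={ 1 } ⇒ 15/16
step 6: add BLUE to get BRBBBB; options L={ 0 1/2 3/4 7/8 15/16 } R={ 1 } ⇒ 31/32
step 7: add RED to get BRBBBBR; options L={ 0 1/2 3/4 7/8 15/16 } R={ 31/32 1 } ⇒ 61/64
step 8: add RED to get BRBBBBRR; options L={ 0 1/2 3/4 7/8 15/16 } R={ 61/64 31/32 1 } ⇒ 121/128
step 9: add BLUE to get BRBBBBRRB; options L={ 0 1/2 3/4 7/8 15/16 121/128 } R={ 61/64 31/32 1 } ⇒ 243/256
step 10: add RED to get BRBBBBRRBR; options L={ 0 1/2 3/4 7/8 15/16 121/128 } R={ 243/256 61/64 31/32 1 } ⇒ 485/512
step 11: add RED to get BRBBBBRRBRR; options L={ 0 1/2 3/4 7/8 15/16 121/128 } R={ 485/512 243/256 61/64 31/32 1 } ⇒ 969/1024
step 12: add RED to get BRBBBBRRBRRR; options L={ 0 1/2 3/4 7/8 15/16 121/128 } R={ 969/1024 485/512 243/256 61/64 31/32 1 } ⇒ 1937/2048
step 13: add RED to get BRBBBBRRBRRRR; options L={ 0 1/2 3/4 7/8 15/16 121/128 } R={ 1937/2048 969/1024 485/512 243/256 61/64 31/32 1 } ⇒ 3873/4096
step 14: add RED to get BRBBBBRRBRRRRR; options L={ 0 1/2 3/4 7/8 15/16 121/128 } R={ 3873/4096 1937/2048 969/1024 485/512 243/256 61/64 31/32 1 } ⇒ 7745/8192
step 15: add RED to get BRBBBBRRBRRRRRR; options L={ 0 1/2 3/4 7/8 15/16 121/128 } R={ 7745/8192 3873/4096 1937/2048 969/1024 485/512 243/256 61/64 31/32 1 } ⇒ 15489/16384

15489/16384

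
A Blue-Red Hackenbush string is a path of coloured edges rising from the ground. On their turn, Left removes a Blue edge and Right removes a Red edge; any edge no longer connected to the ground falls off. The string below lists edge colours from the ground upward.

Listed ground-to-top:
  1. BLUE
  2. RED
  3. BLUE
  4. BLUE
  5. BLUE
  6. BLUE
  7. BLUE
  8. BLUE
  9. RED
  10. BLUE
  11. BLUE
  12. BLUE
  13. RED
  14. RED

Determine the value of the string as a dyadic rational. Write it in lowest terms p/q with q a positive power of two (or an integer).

8121/8192

edge 1 of 14 (BLUE): { 0 |  } -> 1
edge 2 of 14 (RED): { 0 | 1 } -> 1/2
edge 3 of 14 (BLUE): { 0, 1/2 | 1 } -> 3/4
edge 4 of 14 (BLUE): { 0, 1/2, 3/4 | 1 } -> 7/8
edge 5 of 14 (BLUE): { 0, 1/2, 3/4, 7/8 | 1 } -> 15/16
edge 6 of 14 (BLUE): { 0, 1/2, 3/4, 7/8, 15/16 | 1 } -> 31/32
edge 7 of 14 (BLUE): { 0, 1/2, 3/4, 7/8, 15/16, 31/32 | 1 } -> 63/64
edge 8 of 14 (BLUE): { 0, 1/2, 3/4, 7/8, 15/16, 31/32, 63/64 | 1 } -> 127/128
edge 9 of 14 (RED): { 0, 1/2, 3/4, 7/8, 15/16, 31/32, 63/64 | 127/128, 1 } -> 253/256
edge 10 of 14 (BLUE): { 0, 1/2, 3/4, 7/8, 15/16, 31/32, 63/64, 253/256 | 127/128, 1 } -> 507/512
edge 11 of 14 (BLUE): { 0, 1/2, 3/4, 7/8, 15/16, 31/32, 63/64, 253/256, 507/512 | 127/128, 1 } -> 1015/1024
edge 12 of 14 (BLUE): { 0, 1/2, 3/4, 7/8, 15/16, 31/32, 63/64, 253/256, 507/512, 1015/1024 | 127/128, 1 } -> 2031/2048
edge 13 of 14 (RED): { 0, 1/2, 3/4, 7/8, 15/16, 31/32, 63/64, 253/256, 507/512, 1015/1024 | 2031/2048, 127/128, 1 } -> 4061/4096
edge 14 of 14 (RED): { 0, 1/2, 3/4, 7/8, 15/16, 31/32, 63/64, 253/256, 507/512, 1015/1024 | 4061/4096, 2031/2048, 127/128, 1 } -> 8121/8192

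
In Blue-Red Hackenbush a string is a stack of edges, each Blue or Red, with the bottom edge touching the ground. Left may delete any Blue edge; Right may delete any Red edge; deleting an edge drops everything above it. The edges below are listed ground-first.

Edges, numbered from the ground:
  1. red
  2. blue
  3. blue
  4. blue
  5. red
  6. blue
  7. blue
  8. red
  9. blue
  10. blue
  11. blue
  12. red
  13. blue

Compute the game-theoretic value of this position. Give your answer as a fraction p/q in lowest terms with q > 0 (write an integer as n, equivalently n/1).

-581/4096

r: Left { (no moves) }, Right { 0 } → simplest -1
rb: Left { -1 }, Right { 0 } → simplest -1/2
rbb: Left { -1, -1/2 }, Right { 0 } → simplest -1/4
rbbb: Left { -1, -1/2, -1/4 }, Right { 0 } → simplest -1/8
rbbbr: Left { -1, -1/2, -1/4 }, Right { -1/8, 0 } → simplest -3/16
rbbbrb: Left { -1, -1/2, -1/4, -3/16 }, Right { -1/8, 0 } → simplest -5/32
rbbbrbb: Left { -1, -1/2, -1/4, -3/16, -5/32 }, Right { -1/8, 0 } → simplest -9/64
rbbbrbbr: Left { -1, -1/2, -1/4, -3/16, -5/32 }, Right { -9/64, -1/8, 0 } → simplest -19/128
rbbbrbbrb: Left { -1, -1/2, -1/4, -3/16, -5/32, -19/128 }, Right { -9/64, -1/8, 0 } → simplest -37/256
rbbbrbbrbb: Left { -1, -1/2, -1/4, -3/16, -5/32, -19/128, -37/256 }, Right { -9/64, -1/8, 0 } → simplest -73/512
rbbbrbbrbbb: Left { -1, -1/2, -1/4, -3/16, -5/32, -19/128, -37/256, -73/512 }, Right { -9/64, -1/8, 0 } → simplest -145/1024
rbbbrbbrbbbr: Left { -1, -1/2, -1/4, -3/16, -5/32, -19/128, -37/256, -73/512 }, Right { -145/1024, -9/64, -1/8, 0 } → simplest -291/2048
rbbbrbbrbbbrb: Left { -1, -1/2, -1/4, -3/16, -5/32, -19/128, -37/256, -73/512, -291/2048 }, Right { -145/1024, -9/64, -1/8, 0 } → simplest -581/4096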